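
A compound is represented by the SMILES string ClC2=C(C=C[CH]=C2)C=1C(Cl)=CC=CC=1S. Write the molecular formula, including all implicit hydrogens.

Walk through each heavy atom and fill implicit hydrogens from standard valence (C 4, N 3, O 2, S 2, halogen 1):
  atom 1: Cl (halogen, monovalent) → 0 H
  atom 2: C, bond orders sum to 4 (valence 4) → 0 H
  atom 3: C, bond orders sum to 4 (valence 4) → 0 H
  atom 4: C, bond orders sum to 3 (valence 4) → 1 H
  atom 5: C, bond orders sum to 3 (valence 4) → 1 H
  atom 6: C with explicit H count 1
  atom 7: C, bond orders sum to 3 (valence 4) → 1 H
  atom 8: C, bond orders sum to 4 (valence 4) → 0 H
  atom 9: C, bond orders sum to 4 (valence 4) → 0 H
  atom 10: Cl (halogen, monovalent) → 0 H
  atom 11: C, bond orders sum to 3 (valence 4) → 1 H
  atom 12: C, bond orders sum to 3 (valence 4) → 1 H
  atom 13: C, bond orders sum to 3 (valence 4) → 1 H
  atom 14: C, bond orders sum to 4 (valence 4) → 0 H
  atom 15: S, bond orders sum to 1 (valence 2) → 1 H
Totals → C:12, H:8, Cl:2, S:1.
In Hill order: C12H8Cl2S.

C12H8Cl2S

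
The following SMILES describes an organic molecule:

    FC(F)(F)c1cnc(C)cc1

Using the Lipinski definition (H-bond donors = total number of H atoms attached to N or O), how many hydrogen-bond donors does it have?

Donors: find every N or O and count the H atoms it carries.
  atom 7 (N): bond orders sum to 3 → 0 H
Lipinski HBD = 0.

0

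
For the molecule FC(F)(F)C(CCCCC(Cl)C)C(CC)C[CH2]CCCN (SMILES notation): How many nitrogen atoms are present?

Scan the SMILES for N atoms (remember two-letter symbols like Cl and Br are single atoms).
Nitrogen count: 1.

1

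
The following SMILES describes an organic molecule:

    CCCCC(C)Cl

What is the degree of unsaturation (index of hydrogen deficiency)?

Molecular formula: C6H13Cl.
DoU = (2C + 2 + N − H − X) / 2, where X is the halogen count and O/S are ignored.
    = (2·6 + 2 + 0 − 13 − 1) / 2 = 0 / 2 = 0.

0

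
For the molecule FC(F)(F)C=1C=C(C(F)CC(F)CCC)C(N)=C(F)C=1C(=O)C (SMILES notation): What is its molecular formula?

C15H17F6NO

Walk through each heavy atom and fill implicit hydrogens from standard valence (C 4, N 3, O 2, S 2, halogen 1):
  atom 1: F (halogen, monovalent) → 0 H
  atom 2: C, bond orders sum to 4 (valence 4) → 0 H
  atom 3: F (halogen, monovalent) → 0 H
  atom 4: F (halogen, monovalent) → 0 H
  atom 5: C, bond orders sum to 4 (valence 4) → 0 H
  atom 6: C, bond orders sum to 3 (valence 4) → 1 H
  atom 7: C, bond orders sum to 4 (valence 4) → 0 H
  atom 8: C, bond orders sum to 3 (valence 4) → 1 H
  atom 9: F (halogen, monovalent) → 0 H
  atom 10: C, bond orders sum to 2 (valence 4) → 2 H
  atom 11: C, bond orders sum to 3 (valence 4) → 1 H
  atom 12: F (halogen, monovalent) → 0 H
  atom 13: C, bond orders sum to 2 (valence 4) → 2 H
  atom 14: C, bond orders sum to 2 (valence 4) → 2 H
  atom 15: C, bond orders sum to 1 (valence 4) → 3 H
  atom 16: C, bond orders sum to 4 (valence 4) → 0 H
  atom 17: N, bond orders sum to 1 (valence 3) → 2 H
  atom 18: C, bond orders sum to 4 (valence 4) → 0 H
  atom 19: F (halogen, monovalent) → 0 H
  atom 20: C, bond orders sum to 4 (valence 4) → 0 H
  atom 21: C, bond orders sum to 4 (valence 4) → 0 H
  atom 22: O, bond orders sum to 2 (valence 2) → 0 H
  atom 23: C, bond orders sum to 1 (valence 4) → 3 H
Totals → C:15, H:17, F:6, N:1, O:1.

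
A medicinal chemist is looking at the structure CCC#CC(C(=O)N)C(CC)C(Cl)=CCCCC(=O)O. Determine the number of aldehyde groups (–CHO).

Scan the SMILES for the aldehyde motif — none present.
Groups that are present: 1 alkene, 1 alkyne, 1 amide, 1 carboxylic acid.

0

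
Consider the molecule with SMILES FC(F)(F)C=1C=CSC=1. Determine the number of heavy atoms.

9

Every atom symbol written in the SMILES (organic subset) is one heavy atom; implicit H are not written.
Heavy atoms by element → C:5, F:3, S:1.
Total: 9.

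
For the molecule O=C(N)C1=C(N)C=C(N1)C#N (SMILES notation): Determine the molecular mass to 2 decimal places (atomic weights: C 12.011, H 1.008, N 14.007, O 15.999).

First, the molecular formula is C6H6N4O (counting implicit H from valence).
  C: 6 × 12.011 = 72.066
  H: 6 × 1.008 = 6.048
  N: 4 × 14.007 = 56.028
  O: 1 × 15.999 = 15.999
Sum: 6×12.011 + 6×1.008 + 4×14.007 + 1×15.999 = 150.141 → 150.14 g/mol.

150.14 g/mol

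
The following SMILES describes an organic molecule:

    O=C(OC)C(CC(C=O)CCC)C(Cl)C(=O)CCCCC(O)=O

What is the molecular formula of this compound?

Walk through each heavy atom and fill implicit hydrogens from standard valence (C 4, N 3, O 2, S 2, halogen 1):
  atom 1: O, bond orders sum to 2 (valence 2) → 0 H
  atom 2: C, bond orders sum to 4 (valence 4) → 0 H
  atom 3: O, bond orders sum to 2 (valence 2) → 0 H
  atom 4: C, bond orders sum to 1 (valence 4) → 3 H
  atom 5: C, bond orders sum to 3 (valence 4) → 1 H
  atom 6: C, bond orders sum to 2 (valence 4) → 2 H
  atom 7: C, bond orders sum to 3 (valence 4) → 1 H
  atom 8: C, bond orders sum to 3 (valence 4) → 1 H
  atom 9: O, bond orders sum to 2 (valence 2) → 0 H
  atom 10: C, bond orders sum to 2 (valence 4) → 2 H
  atom 11: C, bond orders sum to 2 (valence 4) → 2 H
  atom 12: C, bond orders sum to 1 (valence 4) → 3 H
  atom 13: C, bond orders sum to 3 (valence 4) → 1 H
  atom 14: Cl (halogen, monovalent) → 0 H
  atom 15: C, bond orders sum to 4 (valence 4) → 0 H
  atom 16: O, bond orders sum to 2 (valence 2) → 0 H
  atom 17: C, bond orders sum to 2 (valence 4) → 2 H
  atom 18: C, bond orders sum to 2 (valence 4) → 2 H
  atom 19: C, bond orders sum to 2 (valence 4) → 2 H
  atom 20: C, bond orders sum to 2 (valence 4) → 2 H
  atom 21: C, bond orders sum to 4 (valence 4) → 0 H
  atom 22: O, bond orders sum to 1 (valence 2) → 1 H
  atom 23: O, bond orders sum to 2 (valence 2) → 0 H
Totals → C:16, H:25, Cl:1, O:6.

C16H25ClO6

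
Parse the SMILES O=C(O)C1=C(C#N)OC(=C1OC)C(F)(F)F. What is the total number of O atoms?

Scan the SMILES for O atoms (remember two-letter symbols like Cl and Br are single atoms).
Oxygen count: 4.

4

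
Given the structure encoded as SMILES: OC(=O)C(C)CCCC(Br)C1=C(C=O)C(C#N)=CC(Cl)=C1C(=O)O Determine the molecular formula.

Walk through each heavy atom and fill implicit hydrogens from standard valence (C 4, N 3, O 2, S 2, halogen 1):
  atom 1: O, bond orders sum to 1 (valence 2) → 1 H
  atom 2: C, bond orders sum to 4 (valence 4) → 0 H
  atom 3: O, bond orders sum to 2 (valence 2) → 0 H
  atom 4: C, bond orders sum to 3 (valence 4) → 1 H
  atom 5: C, bond orders sum to 1 (valence 4) → 3 H
  atom 6: C, bond orders sum to 2 (valence 4) → 2 H
  atom 7: C, bond orders sum to 2 (valence 4) → 2 H
  atom 8: C, bond orders sum to 2 (valence 4) → 2 H
  atom 9: C, bond orders sum to 3 (valence 4) → 1 H
  atom 10: Br (halogen, monovalent) → 0 H
  atom 11: C, bond orders sum to 4 (valence 4) → 0 H
  atom 12: C, bond orders sum to 4 (valence 4) → 0 H
  atom 13: C, bond orders sum to 3 (valence 4) → 1 H
  atom 14: O, bond orders sum to 2 (valence 2) → 0 H
  atom 15: C, bond orders sum to 4 (valence 4) → 0 H
  atom 16: C, bond orders sum to 4 (valence 4) → 0 H
  atom 17: N, bond orders sum to 3 (valence 3) → 0 H
  atom 18: C, bond orders sum to 3 (valence 4) → 1 H
  atom 19: C, bond orders sum to 4 (valence 4) → 0 H
  atom 20: Cl (halogen, monovalent) → 0 H
  atom 21: C, bond orders sum to 4 (valence 4) → 0 H
  atom 22: C, bond orders sum to 4 (valence 4) → 0 H
  atom 23: O, bond orders sum to 2 (valence 2) → 0 H
  atom 24: O, bond orders sum to 1 (valence 2) → 1 H
Totals → C:16, H:15, Br:1, Cl:1, N:1, O:5.

C16H15BrClNO5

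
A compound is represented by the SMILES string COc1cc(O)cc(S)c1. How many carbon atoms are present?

7

Count every carbon token in the SMILES (each C, including those in ring-closure positions and inside branches).
Carbon count: 7.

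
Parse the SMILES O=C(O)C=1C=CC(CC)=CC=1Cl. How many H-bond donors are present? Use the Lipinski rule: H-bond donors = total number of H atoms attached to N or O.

1

Donors: find every N or O and count the H atoms it carries.
  atom 1 (O): bond orders sum to 2 → 0 H
  atom 3 (O): bond orders sum to 1 → 1 H
Lipinski HBD = 1.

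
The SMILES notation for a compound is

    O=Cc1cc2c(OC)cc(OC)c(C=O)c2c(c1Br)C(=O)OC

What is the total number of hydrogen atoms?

13

Walk through each heavy atom and fill implicit hydrogens from standard valence (C 4, N 3, O 2, S 2, halogen 1); for lowercase aromatic atoms, an aromatic c carries 1 H when it has two neighbours and 0 H with three, and aromatic n carries 0 H:
  atom 1: O, bond orders sum to 2 (valence 2) → 0 H
  atom 2: C, bond orders sum to 3 (valence 4) → 1 H
  atom 3: aromatic c, 3 neighbours → 0 H
  atom 4: aromatic c, 2 neighbours → 1 H
  atom 5: aromatic c, 3 neighbours → 0 H
  atom 6: aromatic c, 3 neighbours → 0 H
  atom 7: O, bond orders sum to 2 (valence 2) → 0 H
  atom 8: C, bond orders sum to 1 (valence 4) → 3 H
  atom 9: aromatic c, 2 neighbours → 1 H
  atom 10: aromatic c, 3 neighbours → 0 H
  atom 11: O, bond orders sum to 2 (valence 2) → 0 H
  atom 12: C, bond orders sum to 1 (valence 4) → 3 H
  atom 13: aromatic c, 3 neighbours → 0 H
  atom 14: C, bond orders sum to 3 (valence 4) → 1 H
  atom 15: O, bond orders sum to 2 (valence 2) → 0 H
  atom 16: aromatic c, 3 neighbours → 0 H
  atom 17: aromatic c, 3 neighbours → 0 H
  atom 18: aromatic c, 3 neighbours → 0 H
  atom 19: Br (halogen, monovalent) → 0 H
  atom 20: C, bond orders sum to 4 (valence 4) → 0 H
  atom 21: O, bond orders sum to 2 (valence 2) → 0 H
  atom 22: O, bond orders sum to 2 (valence 2) → 0 H
  atom 23: C, bond orders sum to 1 (valence 4) → 3 H
Total hydrogens: 13.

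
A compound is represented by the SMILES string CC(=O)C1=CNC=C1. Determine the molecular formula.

Walk through each heavy atom and fill implicit hydrogens from standard valence (C 4, N 3, O 2, S 2, halogen 1):
  atom 1: C, bond orders sum to 1 (valence 4) → 3 H
  atom 2: C, bond orders sum to 4 (valence 4) → 0 H
  atom 3: O, bond orders sum to 2 (valence 2) → 0 H
  atom 4: C, bond orders sum to 4 (valence 4) → 0 H
  atom 5: C, bond orders sum to 3 (valence 4) → 1 H
  atom 6: N, bond orders sum to 2 (valence 3) → 1 H
  atom 7: C, bond orders sum to 3 (valence 4) → 1 H
  atom 8: C, bond orders sum to 3 (valence 4) → 1 H
Totals → C:6, H:7, N:1, O:1.

C6H7NO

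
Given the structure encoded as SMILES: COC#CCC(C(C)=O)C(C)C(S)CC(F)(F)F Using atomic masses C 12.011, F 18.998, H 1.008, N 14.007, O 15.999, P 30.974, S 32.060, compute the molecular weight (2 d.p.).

First, the molecular formula is C12H17F3O2S (counting implicit H from valence).
  C: 12 × 12.011 = 144.132
  F: 3 × 18.998 = 56.994
  H: 17 × 1.008 = 17.136
  O: 2 × 15.999 = 31.998
  S: 1 × 32.060 = 32.060
Sum: 12×12.011 + 3×18.998 + 17×1.008 + 2×15.999 + 1×32.060 = 282.320 → 282.32 g/mol.

282.32 g/mol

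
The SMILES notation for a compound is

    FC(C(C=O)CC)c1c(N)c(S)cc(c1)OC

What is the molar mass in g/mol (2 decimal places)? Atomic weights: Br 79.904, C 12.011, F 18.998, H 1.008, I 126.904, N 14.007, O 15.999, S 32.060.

257.32 g/mol

First, the molecular formula is C12H16FNO2S (counting implicit H from valence).
  C: 12 × 12.011 = 144.132
  F: 1 × 18.998 = 18.998
  H: 16 × 1.008 = 16.128
  N: 1 × 14.007 = 14.007
  O: 2 × 15.999 = 31.998
  S: 1 × 32.060 = 32.060
Sum: 12×12.011 + 1×18.998 + 16×1.008 + 1×14.007 + 2×15.999 + 1×32.060 = 257.323 → 257.32 g/mol.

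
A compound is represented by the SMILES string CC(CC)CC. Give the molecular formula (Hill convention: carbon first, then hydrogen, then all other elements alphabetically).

Walk through each heavy atom and fill implicit hydrogens from standard valence (C 4, N 3, O 2, S 2, halogen 1):
  atom 1: C, bond orders sum to 1 (valence 4) → 3 H
  atom 2: C, bond orders sum to 3 (valence 4) → 1 H
  atom 3: C, bond orders sum to 2 (valence 4) → 2 H
  atom 4: C, bond orders sum to 1 (valence 4) → 3 H
  atom 5: C, bond orders sum to 2 (valence 4) → 2 H
  atom 6: C, bond orders sum to 1 (valence 4) → 3 H
Totals → C:6, H:14.

C6H14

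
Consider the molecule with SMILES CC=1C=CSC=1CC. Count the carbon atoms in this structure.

7

Count every carbon token in the SMILES (each C, including those in ring-closure positions and inside branches).
Carbon count: 7.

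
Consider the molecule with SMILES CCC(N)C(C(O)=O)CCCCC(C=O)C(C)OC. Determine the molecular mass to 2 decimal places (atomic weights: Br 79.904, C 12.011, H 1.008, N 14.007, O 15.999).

273.37 g/mol

First, the molecular formula is C14H27NO4 (counting implicit H from valence).
  C: 14 × 12.011 = 168.154
  H: 27 × 1.008 = 27.216
  N: 1 × 14.007 = 14.007
  O: 4 × 15.999 = 63.996
Sum: 14×12.011 + 27×1.008 + 1×14.007 + 4×15.999 = 273.373 → 273.37 g/mol.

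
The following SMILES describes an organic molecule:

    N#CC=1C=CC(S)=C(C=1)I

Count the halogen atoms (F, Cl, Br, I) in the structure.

Halogen atoms appear at heavy-atom position 10 (1×I).
Other groups present: 1 nitrile, 1 thiol.
Halogen count: 1.

1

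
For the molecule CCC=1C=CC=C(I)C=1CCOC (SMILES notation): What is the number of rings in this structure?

1

In SMILES, each pair of matching ring-closure digits denotes one ring-closing bond; the number of such bonds equals the number of independent rings.
Ring-closure bonds here: 1.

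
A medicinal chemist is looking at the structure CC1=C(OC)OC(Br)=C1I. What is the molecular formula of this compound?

C6H6BrIO2

Walk through each heavy atom and fill implicit hydrogens from standard valence (C 4, N 3, O 2, S 2, halogen 1):
  atom 1: C, bond orders sum to 1 (valence 4) → 3 H
  atom 2: C, bond orders sum to 4 (valence 4) → 0 H
  atom 3: C, bond orders sum to 4 (valence 4) → 0 H
  atom 4: O, bond orders sum to 2 (valence 2) → 0 H
  atom 5: C, bond orders sum to 1 (valence 4) → 3 H
  atom 6: O, bond orders sum to 2 (valence 2) → 0 H
  atom 7: C, bond orders sum to 4 (valence 4) → 0 H
  atom 8: Br (halogen, monovalent) → 0 H
  atom 9: C, bond orders sum to 4 (valence 4) → 0 H
  atom 10: I (halogen, monovalent) → 0 H
Totals → C:6, H:6, Br:1, I:1, O:2.
In Hill order: C6H6BrIO2.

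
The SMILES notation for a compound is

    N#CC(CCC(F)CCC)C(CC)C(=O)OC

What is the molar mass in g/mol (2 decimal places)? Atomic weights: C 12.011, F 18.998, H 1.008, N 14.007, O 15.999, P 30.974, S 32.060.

243.32 g/mol

First, the molecular formula is C13H22FNO2 (counting implicit H from valence).
  C: 13 × 12.011 = 156.143
  F: 1 × 18.998 = 18.998
  H: 22 × 1.008 = 22.176
  N: 1 × 14.007 = 14.007
  O: 2 × 15.999 = 31.998
Sum: 13×12.011 + 1×18.998 + 22×1.008 + 1×14.007 + 2×15.999 = 243.322 → 243.32 g/mol.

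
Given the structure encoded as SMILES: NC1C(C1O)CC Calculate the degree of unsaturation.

1

Degree of unsaturation = (number of rings) + (number of π bonds).
Ring closures in the SMILES: 1.
π bonds: none → 0 DoU from unsaturation.
Total DoU = 1 + 0 = 1.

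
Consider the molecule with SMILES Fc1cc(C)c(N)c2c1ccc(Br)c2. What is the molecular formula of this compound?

Walk through each heavy atom and fill implicit hydrogens from standard valence (C 4, N 3, O 2, S 2, halogen 1); for lowercase aromatic atoms, an aromatic c carries 1 H when it has two neighbours and 0 H with three, and aromatic n carries 0 H:
  atom 1: F (halogen, monovalent) → 0 H
  atom 2: aromatic c, 3 neighbours → 0 H
  atom 3: aromatic c, 2 neighbours → 1 H
  atom 4: aromatic c, 3 neighbours → 0 H
  atom 5: C, bond orders sum to 1 (valence 4) → 3 H
  atom 6: aromatic c, 3 neighbours → 0 H
  atom 7: N, bond orders sum to 1 (valence 3) → 2 H
  atom 8: aromatic c, 3 neighbours → 0 H
  atom 9: aromatic c, 3 neighbours → 0 H
  atom 10: aromatic c, 2 neighbours → 1 H
  atom 11: aromatic c, 2 neighbours → 1 H
  atom 12: aromatic c, 3 neighbours → 0 H
  atom 13: Br (halogen, monovalent) → 0 H
  atom 14: aromatic c, 2 neighbours → 1 H
Totals → C:11, H:9, Br:1, F:1, N:1.

C11H9BrFN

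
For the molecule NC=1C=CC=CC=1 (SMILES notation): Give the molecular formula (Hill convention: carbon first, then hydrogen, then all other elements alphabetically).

Walk through each heavy atom and fill implicit hydrogens from standard valence (C 4, N 3, O 2, S 2, halogen 1):
  atom 1: N, bond orders sum to 1 (valence 3) → 2 H
  atom 2: C, bond orders sum to 4 (valence 4) → 0 H
  atom 3: C, bond orders sum to 3 (valence 4) → 1 H
  atom 4: C, bond orders sum to 3 (valence 4) → 1 H
  atom 5: C, bond orders sum to 3 (valence 4) → 1 H
  atom 6: C, bond orders sum to 3 (valence 4) → 1 H
  atom 7: C, bond orders sum to 3 (valence 4) → 1 H
Totals → C:6, H:7, N:1.

C6H7N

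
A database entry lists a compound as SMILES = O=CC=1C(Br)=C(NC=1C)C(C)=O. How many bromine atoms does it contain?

1

Scan the SMILES for Br atoms (remember two-letter symbols like Cl and Br are single atoms).
Bromine count: 1.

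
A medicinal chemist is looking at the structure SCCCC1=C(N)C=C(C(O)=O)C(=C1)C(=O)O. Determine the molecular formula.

Walk through each heavy atom and fill implicit hydrogens from standard valence (C 4, N 3, O 2, S 2, halogen 1):
  atom 1: S, bond orders sum to 1 (valence 2) → 1 H
  atom 2: C, bond orders sum to 2 (valence 4) → 2 H
  atom 3: C, bond orders sum to 2 (valence 4) → 2 H
  atom 4: C, bond orders sum to 2 (valence 4) → 2 H
  atom 5: C, bond orders sum to 4 (valence 4) → 0 H
  atom 6: C, bond orders sum to 4 (valence 4) → 0 H
  atom 7: N, bond orders sum to 1 (valence 3) → 2 H
  atom 8: C, bond orders sum to 3 (valence 4) → 1 H
  atom 9: C, bond orders sum to 4 (valence 4) → 0 H
  atom 10: C, bond orders sum to 4 (valence 4) → 0 H
  atom 11: O, bond orders sum to 1 (valence 2) → 1 H
  atom 12: O, bond orders sum to 2 (valence 2) → 0 H
  atom 13: C, bond orders sum to 4 (valence 4) → 0 H
  atom 14: C, bond orders sum to 3 (valence 4) → 1 H
  atom 15: C, bond orders sum to 4 (valence 4) → 0 H
  atom 16: O, bond orders sum to 2 (valence 2) → 0 H
  atom 17: O, bond orders sum to 1 (valence 2) → 1 H
Totals → C:11, H:13, N:1, O:4, S:1.

C11H13NO4S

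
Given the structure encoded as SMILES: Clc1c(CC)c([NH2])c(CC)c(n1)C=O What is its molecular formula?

C10H13ClN2O

Walk through each heavy atom and fill implicit hydrogens from standard valence (C 4, N 3, O 2, S 2, halogen 1); for lowercase aromatic atoms, an aromatic c carries 1 H when it has two neighbours and 0 H with three, and aromatic n carries 0 H:
  atom 1: Cl (halogen, monovalent) → 0 H
  atom 2: aromatic c, 3 neighbours → 0 H
  atom 3: aromatic c, 3 neighbours → 0 H
  atom 4: C, bond orders sum to 2 (valence 4) → 2 H
  atom 5: C, bond orders sum to 1 (valence 4) → 3 H
  atom 6: aromatic c, 3 neighbours → 0 H
  atom 7: N with explicit H count 2
  atom 8: aromatic c, 3 neighbours → 0 H
  atom 9: C, bond orders sum to 2 (valence 4) → 2 H
  atom 10: C, bond orders sum to 1 (valence 4) → 3 H
  atom 11: aromatic c, 3 neighbours → 0 H
  atom 12: aromatic n, 2 neighbours → 0 H
  atom 13: C, bond orders sum to 3 (valence 4) → 1 H
  atom 14: O, bond orders sum to 2 (valence 2) → 0 H
Totals → C:10, H:13, Cl:1, N:2, O:1.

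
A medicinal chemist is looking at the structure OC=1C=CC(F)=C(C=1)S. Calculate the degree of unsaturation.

4

Degree of unsaturation = (number of rings) + (number of π bonds).
Ring closures in the SMILES: 1.
π bonds: 3 double bonds (each 1 DoU) → 3 DoU from unsaturation.
Total DoU = 1 + 3 = 4.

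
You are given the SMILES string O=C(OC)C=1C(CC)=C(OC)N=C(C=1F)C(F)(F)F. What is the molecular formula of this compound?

C11H11F4NO3

Walk through each heavy atom and fill implicit hydrogens from standard valence (C 4, N 3, O 2, S 2, halogen 1):
  atom 1: O, bond orders sum to 2 (valence 2) → 0 H
  atom 2: C, bond orders sum to 4 (valence 4) → 0 H
  atom 3: O, bond orders sum to 2 (valence 2) → 0 H
  atom 4: C, bond orders sum to 1 (valence 4) → 3 H
  atom 5: C, bond orders sum to 4 (valence 4) → 0 H
  atom 6: C, bond orders sum to 4 (valence 4) → 0 H
  atom 7: C, bond orders sum to 2 (valence 4) → 2 H
  atom 8: C, bond orders sum to 1 (valence 4) → 3 H
  atom 9: C, bond orders sum to 4 (valence 4) → 0 H
  atom 10: O, bond orders sum to 2 (valence 2) → 0 H
  atom 11: C, bond orders sum to 1 (valence 4) → 3 H
  atom 12: N, bond orders sum to 3 (valence 3) → 0 H
  atom 13: C, bond orders sum to 4 (valence 4) → 0 H
  atom 14: C, bond orders sum to 4 (valence 4) → 0 H
  atom 15: F (halogen, monovalent) → 0 H
  atom 16: C, bond orders sum to 4 (valence 4) → 0 H
  atom 17: F (halogen, monovalent) → 0 H
  atom 18: F (halogen, monovalent) → 0 H
  atom 19: F (halogen, monovalent) → 0 H
Totals → C:11, H:11, F:4, N:1, O:3.
In Hill order: C11H11F4NO3.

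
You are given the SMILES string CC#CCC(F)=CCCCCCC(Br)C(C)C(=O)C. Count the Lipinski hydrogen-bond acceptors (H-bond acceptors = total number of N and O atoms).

N atoms: 0; O atoms: 1.
Lipinski HBA = 0 + 1 = 1.

1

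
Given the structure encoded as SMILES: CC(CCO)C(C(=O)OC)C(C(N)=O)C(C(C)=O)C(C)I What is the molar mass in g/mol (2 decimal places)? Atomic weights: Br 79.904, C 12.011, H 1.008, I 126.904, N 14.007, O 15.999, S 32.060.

First, the molecular formula is C14H24INO5 (counting implicit H from valence).
  C: 14 × 12.011 = 168.154
  H: 24 × 1.008 = 24.192
  I: 1 × 126.904 = 126.904
  N: 1 × 14.007 = 14.007
  O: 5 × 15.999 = 79.995
Sum: 14×12.011 + 24×1.008 + 1×126.904 + 1×14.007 + 5×15.999 = 413.252 → 413.25 g/mol.

413.25 g/mol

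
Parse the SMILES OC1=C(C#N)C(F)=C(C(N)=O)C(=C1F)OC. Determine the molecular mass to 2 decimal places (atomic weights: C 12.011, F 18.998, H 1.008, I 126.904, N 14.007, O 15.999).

228.15 g/mol

First, the molecular formula is C9H6F2N2O3 (counting implicit H from valence).
  C: 9 × 12.011 = 108.099
  F: 2 × 18.998 = 37.996
  H: 6 × 1.008 = 6.048
  N: 2 × 14.007 = 28.014
  O: 3 × 15.999 = 47.997
Sum: 9×12.011 + 2×18.998 + 6×1.008 + 2×14.007 + 3×15.999 = 228.154 → 228.15 g/mol.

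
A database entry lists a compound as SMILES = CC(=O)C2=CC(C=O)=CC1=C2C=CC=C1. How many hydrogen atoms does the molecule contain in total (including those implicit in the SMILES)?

Walk through each heavy atom and fill implicit hydrogens from standard valence (C 4, N 3, O 2, S 2, halogen 1):
  atom 1: C, bond orders sum to 1 (valence 4) → 3 H
  atom 2: C, bond orders sum to 4 (valence 4) → 0 H
  atom 3: O, bond orders sum to 2 (valence 2) → 0 H
  atom 4: C, bond orders sum to 4 (valence 4) → 0 H
  atom 5: C, bond orders sum to 3 (valence 4) → 1 H
  atom 6: C, bond orders sum to 4 (valence 4) → 0 H
  atom 7: C, bond orders sum to 3 (valence 4) → 1 H
  atom 8: O, bond orders sum to 2 (valence 2) → 0 H
  atom 9: C, bond orders sum to 3 (valence 4) → 1 H
  atom 10: C, bond orders sum to 4 (valence 4) → 0 H
  atom 11: C, bond orders sum to 4 (valence 4) → 0 H
  atom 12: C, bond orders sum to 3 (valence 4) → 1 H
  atom 13: C, bond orders sum to 3 (valence 4) → 1 H
  atom 14: C, bond orders sum to 3 (valence 4) → 1 H
  atom 15: C, bond orders sum to 3 (valence 4) → 1 H
Total hydrogens: 10.

10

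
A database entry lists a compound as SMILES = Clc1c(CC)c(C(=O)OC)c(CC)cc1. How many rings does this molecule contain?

1

In SMILES, each pair of matching ring-closure digits denotes one ring-closing bond; the number of such bonds equals the number of independent rings.
Ring-closure bonds here: 1.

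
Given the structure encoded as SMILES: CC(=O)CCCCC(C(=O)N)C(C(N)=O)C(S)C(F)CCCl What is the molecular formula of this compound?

C14H24ClFN2O3S

Walk through each heavy atom and fill implicit hydrogens from standard valence (C 4, N 3, O 2, S 2, halogen 1):
  atom 1: C, bond orders sum to 1 (valence 4) → 3 H
  atom 2: C, bond orders sum to 4 (valence 4) → 0 H
  atom 3: O, bond orders sum to 2 (valence 2) → 0 H
  atom 4: C, bond orders sum to 2 (valence 4) → 2 H
  atom 5: C, bond orders sum to 2 (valence 4) → 2 H
  atom 6: C, bond orders sum to 2 (valence 4) → 2 H
  atom 7: C, bond orders sum to 2 (valence 4) → 2 H
  atom 8: C, bond orders sum to 3 (valence 4) → 1 H
  atom 9: C, bond orders sum to 4 (valence 4) → 0 H
  atom 10: O, bond orders sum to 2 (valence 2) → 0 H
  atom 11: N, bond orders sum to 1 (valence 3) → 2 H
  atom 12: C, bond orders sum to 3 (valence 4) → 1 H
  atom 13: C, bond orders sum to 4 (valence 4) → 0 H
  atom 14: N, bond orders sum to 1 (valence 3) → 2 H
  atom 15: O, bond orders sum to 2 (valence 2) → 0 H
  atom 16: C, bond orders sum to 3 (valence 4) → 1 H
  atom 17: S, bond orders sum to 1 (valence 2) → 1 H
  atom 18: C, bond orders sum to 3 (valence 4) → 1 H
  atom 19: F (halogen, monovalent) → 0 H
  atom 20: C, bond orders sum to 2 (valence 4) → 2 H
  atom 21: C, bond orders sum to 2 (valence 4) → 2 H
  atom 22: Cl (halogen, monovalent) → 0 H
Totals → C:14, H:24, Cl:1, F:1, N:2, O:3, S:1.
In Hill order: C14H24ClFN2O3S.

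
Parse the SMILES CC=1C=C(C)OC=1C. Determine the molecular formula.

Walk through each heavy atom and fill implicit hydrogens from standard valence (C 4, N 3, O 2, S 2, halogen 1):
  atom 1: C, bond orders sum to 1 (valence 4) → 3 H
  atom 2: C, bond orders sum to 4 (valence 4) → 0 H
  atom 3: C, bond orders sum to 3 (valence 4) → 1 H
  atom 4: C, bond orders sum to 4 (valence 4) → 0 H
  atom 5: C, bond orders sum to 1 (valence 4) → 3 H
  atom 6: O, bond orders sum to 2 (valence 2) → 0 H
  atom 7: C, bond orders sum to 4 (valence 4) → 0 H
  atom 8: C, bond orders sum to 1 (valence 4) → 3 H
Totals → C:7, H:10, O:1.

C7H10O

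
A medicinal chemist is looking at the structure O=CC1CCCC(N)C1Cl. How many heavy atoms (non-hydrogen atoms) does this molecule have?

Every atom symbol written in the SMILES (organic subset) is one heavy atom; implicit H are not written.
Heavy atoms by element → C:7, Cl:1, N:1, O:1.
Total: 10.

10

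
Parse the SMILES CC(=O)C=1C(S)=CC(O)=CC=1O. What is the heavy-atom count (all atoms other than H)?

12

Every atom symbol written in the SMILES (organic subset) is one heavy atom; implicit H are not written.
Heavy atoms by element → C:8, O:3, S:1.
Total: 12.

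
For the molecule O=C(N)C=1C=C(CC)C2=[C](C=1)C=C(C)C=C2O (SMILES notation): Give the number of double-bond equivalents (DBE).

8

Molecular formula: C14H15NO2.
DoU = (2C + 2 + N − H − X) / 2, where X is the halogen count and O/S are ignored.
    = (2·14 + 2 + 1 − 15 − 0) / 2 = 16 / 2 = 8.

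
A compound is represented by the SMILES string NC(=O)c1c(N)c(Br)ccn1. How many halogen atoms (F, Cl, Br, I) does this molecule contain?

1

Halogen atoms appear at heavy-atom position 8 (1×Br).
Other groups present: 1 amide, 1 primary amine.
Halogen count: 1.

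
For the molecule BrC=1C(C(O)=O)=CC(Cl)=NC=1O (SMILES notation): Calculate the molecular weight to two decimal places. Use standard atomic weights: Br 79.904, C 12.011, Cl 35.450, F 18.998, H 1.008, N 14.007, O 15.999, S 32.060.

252.45 g/mol

First, the molecular formula is C6H3BrClNO3 (counting implicit H from valence).
  Br: 1 × 79.904 = 79.904
  C: 6 × 12.011 = 72.066
  Cl: 1 × 35.450 = 35.450
  H: 3 × 1.008 = 3.024
  N: 1 × 14.007 = 14.007
  O: 3 × 15.999 = 47.997
Sum: 1×79.904 + 6×12.011 + 1×35.450 + 3×1.008 + 1×14.007 + 3×15.999 = 252.448 → 252.45 g/mol.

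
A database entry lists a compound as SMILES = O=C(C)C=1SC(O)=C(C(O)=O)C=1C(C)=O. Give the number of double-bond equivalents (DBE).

6

Molecular formula: C9H8O5S.
DoU = (2C + 2 + N − H − X) / 2, where X is the halogen count and O/S are ignored.
    = (2·9 + 2 + 0 − 8 − 0) / 2 = 12 / 2 = 6.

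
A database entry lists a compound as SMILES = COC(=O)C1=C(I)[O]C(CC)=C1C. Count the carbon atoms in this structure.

9

Count every carbon token in the SMILES (each C, including those in ring-closure positions and inside branches).
Carbon count: 9.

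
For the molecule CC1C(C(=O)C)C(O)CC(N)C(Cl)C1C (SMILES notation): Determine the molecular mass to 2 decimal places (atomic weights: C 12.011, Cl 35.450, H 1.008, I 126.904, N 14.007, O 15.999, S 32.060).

First, the molecular formula is C11H20ClNO2 (counting implicit H from valence).
  C: 11 × 12.011 = 132.121
  Cl: 1 × 35.450 = 35.450
  H: 20 × 1.008 = 20.160
  N: 1 × 14.007 = 14.007
  O: 2 × 15.999 = 31.998
Sum: 11×12.011 + 1×35.450 + 20×1.008 + 1×14.007 + 2×15.999 = 233.736 → 233.74 g/mol.

233.74 g/mol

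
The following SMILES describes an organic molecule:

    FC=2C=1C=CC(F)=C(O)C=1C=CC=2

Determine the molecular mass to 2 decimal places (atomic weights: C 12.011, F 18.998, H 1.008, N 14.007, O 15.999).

180.15 g/mol

First, the molecular formula is C10H6F2O (counting implicit H from valence).
  C: 10 × 12.011 = 120.110
  F: 2 × 18.998 = 37.996
  H: 6 × 1.008 = 6.048
  O: 1 × 15.999 = 15.999
Sum: 10×12.011 + 2×18.998 + 6×1.008 + 1×15.999 = 180.153 → 180.15 g/mol.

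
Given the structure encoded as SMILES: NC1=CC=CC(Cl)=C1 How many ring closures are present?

In SMILES, each pair of matching ring-closure digits denotes one ring-closing bond; the number of such bonds equals the number of independent rings.
Ring-closure bonds here: 1.

1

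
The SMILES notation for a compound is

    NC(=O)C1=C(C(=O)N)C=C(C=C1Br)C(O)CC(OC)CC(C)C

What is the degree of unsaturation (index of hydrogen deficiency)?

Molecular formula: C16H23BrN2O4.
DoU = (2C + 2 + N − H − X) / 2, where X is the halogen count and O/S are ignored.
    = (2·16 + 2 + 2 − 23 − 1) / 2 = 12 / 2 = 6.

6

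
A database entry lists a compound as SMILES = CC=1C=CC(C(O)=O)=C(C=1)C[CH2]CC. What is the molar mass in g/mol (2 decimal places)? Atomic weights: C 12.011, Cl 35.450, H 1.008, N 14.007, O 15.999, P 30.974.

First, the molecular formula is C12H16O2 (counting implicit H from valence).
  C: 12 × 12.011 = 144.132
  H: 16 × 1.008 = 16.128
  O: 2 × 15.999 = 31.998
Sum: 12×12.011 + 16×1.008 + 2×15.999 = 192.258 → 192.26 g/mol.

192.26 g/mol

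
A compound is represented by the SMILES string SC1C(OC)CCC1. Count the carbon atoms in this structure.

Count every carbon token in the SMILES (each C, including those in ring-closure positions and inside branches).
Carbon count: 6.

6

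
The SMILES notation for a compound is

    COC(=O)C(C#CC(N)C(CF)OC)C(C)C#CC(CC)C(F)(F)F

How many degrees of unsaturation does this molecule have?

Degree of unsaturation = (number of rings) + (number of π bonds).
Ring closures in the SMILES: 0.
π bonds: 1 double bond (each 1 DoU), 2 triple bonds (each 2 DoU) → 5 DoU from unsaturation.
Total DoU = 0 + 5 = 5.

5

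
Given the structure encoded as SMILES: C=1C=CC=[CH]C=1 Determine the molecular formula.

Walk through each heavy atom and fill implicit hydrogens from standard valence (C 4, N 3, O 2, S 2, halogen 1):
  atom 1: C, bond orders sum to 3 (valence 4) → 1 H
  atom 2: C, bond orders sum to 3 (valence 4) → 1 H
  atom 3: C, bond orders sum to 3 (valence 4) → 1 H
  atom 4: C, bond orders sum to 3 (valence 4) → 1 H
  atom 5: C with explicit H count 1
  atom 6: C, bond orders sum to 3 (valence 4) → 1 H
Totals → C:6, H:6.

C6H6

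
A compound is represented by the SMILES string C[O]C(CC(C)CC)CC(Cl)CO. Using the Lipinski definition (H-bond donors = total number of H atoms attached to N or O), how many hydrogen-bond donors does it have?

1

Donors: find every N or O and count the H atoms it carries.
  atom 2 (O): bond orders sum to 2 → 0 H
  atom 13 (O): bond orders sum to 1 → 1 H
Lipinski HBD = 1.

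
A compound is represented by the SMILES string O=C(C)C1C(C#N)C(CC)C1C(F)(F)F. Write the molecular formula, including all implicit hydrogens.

Walk through each heavy atom and fill implicit hydrogens from standard valence (C 4, N 3, O 2, S 2, halogen 1):
  atom 1: O, bond orders sum to 2 (valence 2) → 0 H
  atom 2: C, bond orders sum to 4 (valence 4) → 0 H
  atom 3: C, bond orders sum to 1 (valence 4) → 3 H
  atom 4: C, bond orders sum to 3 (valence 4) → 1 H
  atom 5: C, bond orders sum to 3 (valence 4) → 1 H
  atom 6: C, bond orders sum to 4 (valence 4) → 0 H
  atom 7: N, bond orders sum to 3 (valence 3) → 0 H
  atom 8: C, bond orders sum to 3 (valence 4) → 1 H
  atom 9: C, bond orders sum to 2 (valence 4) → 2 H
  atom 10: C, bond orders sum to 1 (valence 4) → 3 H
  atom 11: C, bond orders sum to 3 (valence 4) → 1 H
  atom 12: C, bond orders sum to 4 (valence 4) → 0 H
  atom 13: F (halogen, monovalent) → 0 H
  atom 14: F (halogen, monovalent) → 0 H
  atom 15: F (halogen, monovalent) → 0 H
Totals → C:10, H:12, F:3, N:1, O:1.
In Hill order: C10H12F3NO.

C10H12F3NO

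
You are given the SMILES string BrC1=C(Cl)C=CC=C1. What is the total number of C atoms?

6

Count every carbon token in the SMILES (each C, including those in ring-closure positions and inside branches).
Carbon count: 6.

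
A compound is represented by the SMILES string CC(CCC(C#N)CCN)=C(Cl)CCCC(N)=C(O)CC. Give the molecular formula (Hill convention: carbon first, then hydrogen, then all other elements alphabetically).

Walk through each heavy atom and fill implicit hydrogens from standard valence (C 4, N 3, O 2, S 2, halogen 1):
  atom 1: C, bond orders sum to 1 (valence 4) → 3 H
  atom 2: C, bond orders sum to 4 (valence 4) → 0 H
  atom 3: C, bond orders sum to 2 (valence 4) → 2 H
  atom 4: C, bond orders sum to 2 (valence 4) → 2 H
  atom 5: C, bond orders sum to 3 (valence 4) → 1 H
  atom 6: C, bond orders sum to 4 (valence 4) → 0 H
  atom 7: N, bond orders sum to 3 (valence 3) → 0 H
  atom 8: C, bond orders sum to 2 (valence 4) → 2 H
  atom 9: C, bond orders sum to 2 (valence 4) → 2 H
  atom 10: N, bond orders sum to 1 (valence 3) → 2 H
  atom 11: C, bond orders sum to 4 (valence 4) → 0 H
  atom 12: Cl (halogen, monovalent) → 0 H
  atom 13: C, bond orders sum to 2 (valence 4) → 2 H
  atom 14: C, bond orders sum to 2 (valence 4) → 2 H
  atom 15: C, bond orders sum to 2 (valence 4) → 2 H
  atom 16: C, bond orders sum to 4 (valence 4) → 0 H
  atom 17: N, bond orders sum to 1 (valence 3) → 2 H
  atom 18: C, bond orders sum to 4 (valence 4) → 0 H
  atom 19: O, bond orders sum to 1 (valence 2) → 1 H
  atom 20: C, bond orders sum to 2 (valence 4) → 2 H
  atom 21: C, bond orders sum to 1 (valence 4) → 3 H
Totals → C:16, H:28, Cl:1, N:3, O:1.

C16H28ClN3O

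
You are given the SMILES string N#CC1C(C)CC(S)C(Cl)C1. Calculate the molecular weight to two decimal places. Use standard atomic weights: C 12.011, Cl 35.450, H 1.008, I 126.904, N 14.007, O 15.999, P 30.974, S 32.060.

First, the molecular formula is C8H12ClNS (counting implicit H from valence).
  C: 8 × 12.011 = 96.088
  Cl: 1 × 35.450 = 35.450
  H: 12 × 1.008 = 12.096
  N: 1 × 14.007 = 14.007
  S: 1 × 32.060 = 32.060
Sum: 8×12.011 + 1×35.450 + 12×1.008 + 1×14.007 + 1×32.060 = 189.701 → 189.70 g/mol.

189.70 g/mol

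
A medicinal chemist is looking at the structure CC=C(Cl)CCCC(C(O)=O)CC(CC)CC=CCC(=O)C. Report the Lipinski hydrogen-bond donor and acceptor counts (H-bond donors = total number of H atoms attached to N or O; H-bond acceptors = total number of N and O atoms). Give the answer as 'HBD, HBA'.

1, 3

Donors: find every N or O and count the H atoms it carries.
  atom 10 (O): bond orders sum to 1 → 1 H
  atom 11 (O): bond orders sum to 2 → 0 H
  atom 21 (O): bond orders sum to 2 → 0 H
Lipinski HBD = 1.
Acceptors: N atoms = 0, O atoms = 3 → HBA = 3.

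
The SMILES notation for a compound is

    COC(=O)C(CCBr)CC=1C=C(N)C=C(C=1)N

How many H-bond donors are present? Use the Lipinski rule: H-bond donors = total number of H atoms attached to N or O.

Donors: find every N or O and count the H atoms it carries.
  atom 2 (O): bond orders sum to 2 → 0 H
  atom 4 (O): bond orders sum to 2 → 0 H
  atom 13 (N): bond orders sum to 1 → 2 H
  atom 17 (N): bond orders sum to 1 → 2 H
Lipinski HBD = 4.

4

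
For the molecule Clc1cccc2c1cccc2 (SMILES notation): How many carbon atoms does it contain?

Count every carbon token in the SMILES (each C, including those in ring-closure positions and inside branches).
Carbon count: 10.

10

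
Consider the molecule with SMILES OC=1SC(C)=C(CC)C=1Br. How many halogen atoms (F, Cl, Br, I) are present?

Halogen atoms appear at heavy-atom position 10 (1×Br).
Other groups present: 1 hydroxyl.
Halogen count: 1.

1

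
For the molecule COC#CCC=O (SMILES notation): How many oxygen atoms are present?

2

Scan the SMILES for O atoms (remember two-letter symbols like Cl and Br are single atoms).
Oxygen count: 2.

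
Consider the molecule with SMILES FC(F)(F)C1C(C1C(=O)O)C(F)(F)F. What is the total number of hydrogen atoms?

Walk through each heavy atom and fill implicit hydrogens from standard valence (C 4, N 3, O 2, S 2, halogen 1):
  atom 1: F (halogen, monovalent) → 0 H
  atom 2: C, bond orders sum to 4 (valence 4) → 0 H
  atom 3: F (halogen, monovalent) → 0 H
  atom 4: F (halogen, monovalent) → 0 H
  atom 5: C, bond orders sum to 3 (valence 4) → 1 H
  atom 6: C, bond orders sum to 3 (valence 4) → 1 H
  atom 7: C, bond orders sum to 3 (valence 4) → 1 H
  atom 8: C, bond orders sum to 4 (valence 4) → 0 H
  atom 9: O, bond orders sum to 2 (valence 2) → 0 H
  atom 10: O, bond orders sum to 1 (valence 2) → 1 H
  atom 11: C, bond orders sum to 4 (valence 4) → 0 H
  atom 12: F (halogen, monovalent) → 0 H
  atom 13: F (halogen, monovalent) → 0 H
  atom 14: F (halogen, monovalent) → 0 H
Total hydrogens: 4.

4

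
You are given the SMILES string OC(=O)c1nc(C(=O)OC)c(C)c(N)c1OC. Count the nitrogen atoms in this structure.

Scan the SMILES for N atoms (remember two-letter symbols like Cl and Br are single atoms).
Nitrogen count: 2.

2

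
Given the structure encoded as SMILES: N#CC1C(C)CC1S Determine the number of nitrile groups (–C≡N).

The nitrile motif appears at heavy-atom position 2 in the SMILES.
Other groups present: 1 thiol.
Nitrile count: 1.

1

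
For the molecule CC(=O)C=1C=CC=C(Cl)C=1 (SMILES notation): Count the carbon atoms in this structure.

8

Count every carbon token in the SMILES (each C, including those in ring-closure positions and inside branches).
Carbon count: 8.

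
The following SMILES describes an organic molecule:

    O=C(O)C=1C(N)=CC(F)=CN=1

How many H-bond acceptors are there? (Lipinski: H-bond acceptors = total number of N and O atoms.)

N atoms: 2; O atoms: 2.
Lipinski HBA = 2 + 2 = 4.

4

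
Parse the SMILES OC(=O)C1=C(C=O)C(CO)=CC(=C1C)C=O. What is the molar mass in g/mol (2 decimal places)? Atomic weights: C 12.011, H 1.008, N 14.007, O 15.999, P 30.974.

First, the molecular formula is C11H10O5 (counting implicit H from valence).
  C: 11 × 12.011 = 132.121
  H: 10 × 1.008 = 10.080
  O: 5 × 15.999 = 79.995
Sum: 11×12.011 + 10×1.008 + 5×15.999 = 222.196 → 222.20 g/mol.

222.20 g/mol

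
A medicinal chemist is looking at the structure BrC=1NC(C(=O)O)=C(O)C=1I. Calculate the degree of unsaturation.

Degree of unsaturation = (number of rings) + (number of π bonds).
Ring closures in the SMILES: 1.
π bonds: 3 double bonds (each 1 DoU) → 3 DoU from unsaturation.
Total DoU = 1 + 3 = 4.

4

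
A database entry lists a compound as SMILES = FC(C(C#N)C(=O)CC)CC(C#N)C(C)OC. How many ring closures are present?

In SMILES, each pair of matching ring-closure digits denotes one ring-closing bond; the number of such bonds equals the number of independent rings.
Ring-closure bonds here: 0.

0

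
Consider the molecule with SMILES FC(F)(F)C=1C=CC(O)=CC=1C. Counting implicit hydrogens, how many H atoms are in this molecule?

Walk through each heavy atom and fill implicit hydrogens from standard valence (C 4, N 3, O 2, S 2, halogen 1):
  atom 1: F (halogen, monovalent) → 0 H
  atom 2: C, bond orders sum to 4 (valence 4) → 0 H
  atom 3: F (halogen, monovalent) → 0 H
  atom 4: F (halogen, monovalent) → 0 H
  atom 5: C, bond orders sum to 4 (valence 4) → 0 H
  atom 6: C, bond orders sum to 3 (valence 4) → 1 H
  atom 7: C, bond orders sum to 3 (valence 4) → 1 H
  atom 8: C, bond orders sum to 4 (valence 4) → 0 H
  atom 9: O, bond orders sum to 1 (valence 2) → 1 H
  atom 10: C, bond orders sum to 3 (valence 4) → 1 H
  atom 11: C, bond orders sum to 4 (valence 4) → 0 H
  atom 12: C, bond orders sum to 1 (valence 4) → 3 H
Total hydrogens: 7.

7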